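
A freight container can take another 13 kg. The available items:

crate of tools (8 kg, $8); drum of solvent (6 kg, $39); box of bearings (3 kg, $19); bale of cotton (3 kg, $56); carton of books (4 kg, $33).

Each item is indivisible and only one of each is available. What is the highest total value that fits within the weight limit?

Check high-value combinations within 13 kg:
- drum of solvent+bale of cotton+carton of books: weight 6+3+4=13, value 39+56+33=128
- drum of solvent+box of bearings+bale of cotton: weight 6+3+3=12, value 39+19+56=114
- box of bearings+bale of cotton+carton of books: weight 3+3+4=10, value 19+56+33=108
- drum of solvent+bale of cotton: weight 6+3=9, value 39+56=95
- drum of solvent+box of bearings+carton of books: weight 6+3+4=13, value 39+19+33=91
Best: $128.

$128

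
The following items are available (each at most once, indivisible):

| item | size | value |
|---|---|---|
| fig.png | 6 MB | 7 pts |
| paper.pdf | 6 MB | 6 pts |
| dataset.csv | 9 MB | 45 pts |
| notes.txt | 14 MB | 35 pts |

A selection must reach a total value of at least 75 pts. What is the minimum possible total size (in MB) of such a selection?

Subsets with value ≥ 75, sorted by total size:
- dataset.csv+notes.txt: size 23, value 80
- fig.png+dataset.csv+notes.txt: size 29, value 87
- paper.pdf+dataset.csv+notes.txt: size 29, value 86
- fig.png+paper.pdf+dataset.csv+notes.txt: size 35, value 93
Minimum size: 23 MB.

23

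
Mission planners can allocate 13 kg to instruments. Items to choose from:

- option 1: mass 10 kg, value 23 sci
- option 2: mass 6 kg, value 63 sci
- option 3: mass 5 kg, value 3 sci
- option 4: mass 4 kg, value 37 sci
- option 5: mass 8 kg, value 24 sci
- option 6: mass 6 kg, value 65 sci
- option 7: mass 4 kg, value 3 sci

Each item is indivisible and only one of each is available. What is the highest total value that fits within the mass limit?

Check high-value combinations within 13 kg:
- option 2+option 6: mass 6+6=12, value 63+65=128
- option 4+option 6: mass 4+6=10, value 37+65=102
- option 2+option 4: mass 6+4=10, value 63+37=100
- option 6+option 7: mass 6+4=10, value 65+3=68
Best: 128 sci.

128 sci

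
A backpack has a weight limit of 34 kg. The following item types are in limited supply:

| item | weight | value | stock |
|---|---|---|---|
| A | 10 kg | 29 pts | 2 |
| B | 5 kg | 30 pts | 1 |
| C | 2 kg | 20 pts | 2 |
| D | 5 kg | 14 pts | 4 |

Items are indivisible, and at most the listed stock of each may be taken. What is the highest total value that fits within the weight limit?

Best selections within weight 34 and stock limits:
- 2×A + 1×B + 2×C + 1×D: weight 34, value 142
- 1×A + 1×B + 2×C + 3×D: weight 34, value 141
- 2×A + 1×B + 2×C: weight 29, value 128
Best: 142 pts.

142 pts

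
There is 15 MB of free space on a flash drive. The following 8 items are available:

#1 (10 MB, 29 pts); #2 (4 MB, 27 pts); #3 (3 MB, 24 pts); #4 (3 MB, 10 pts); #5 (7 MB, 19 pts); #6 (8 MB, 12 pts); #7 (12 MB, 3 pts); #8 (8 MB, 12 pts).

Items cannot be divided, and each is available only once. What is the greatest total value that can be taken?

This is a 0/1 knapsack; check combinations near the capacity.
- #2+#3+#5: size 4+3+7=14, value 27+24+19=70
- #2+#3+#6: size 4+3+8=15, value 27+24+12=63
- #2+#3+#8: size 4+3+8=15, value 27+24+12=63
- #2+#3+#4: size 4+3+3=10, value 27+24+10=61
Best: 70 pts.

70 pts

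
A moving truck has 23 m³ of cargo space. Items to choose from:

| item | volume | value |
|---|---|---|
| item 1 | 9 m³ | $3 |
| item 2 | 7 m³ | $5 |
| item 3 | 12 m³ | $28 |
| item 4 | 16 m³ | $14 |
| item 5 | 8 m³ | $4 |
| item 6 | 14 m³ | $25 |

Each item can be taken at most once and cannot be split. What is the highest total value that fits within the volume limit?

$33

This is a 0/1 knapsack; check combinations near the capacity.
- item 2+item 3: volume 7+12=19, value 5+28=33
- item 3+item 5: volume 12+8=20, value 28+4=32
- item 1+item 3: volume 9+12=21, value 3+28=31
Best: $33.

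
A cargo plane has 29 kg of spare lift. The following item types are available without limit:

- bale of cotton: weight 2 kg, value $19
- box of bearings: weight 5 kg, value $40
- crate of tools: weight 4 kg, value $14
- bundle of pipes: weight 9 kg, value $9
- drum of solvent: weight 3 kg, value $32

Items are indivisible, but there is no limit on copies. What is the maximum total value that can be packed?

Best value-per-unit is drum of solvent at 32/3; filling with it alone gives 9×32 = 288.
Optimal mix: 1×bale of cotton + 9×drum of solvent → weight 29, value 307.

$307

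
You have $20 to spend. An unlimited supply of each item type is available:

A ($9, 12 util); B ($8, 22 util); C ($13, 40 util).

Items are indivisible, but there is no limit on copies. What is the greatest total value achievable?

Best value-per-unit is C at 40/13; filling with it alone gives 1×40 = 40.
Optimal mix: 2×B → cost 16, value 44.

44 util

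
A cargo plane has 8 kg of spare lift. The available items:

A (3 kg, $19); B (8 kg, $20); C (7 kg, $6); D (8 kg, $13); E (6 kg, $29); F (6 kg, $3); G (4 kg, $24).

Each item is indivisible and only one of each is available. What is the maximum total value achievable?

Check high-value combinations within 8 kg:
- A+G: weight 3+4=7, value 19+24=43
- E: weight 6, value 29
- G: weight 4, value 24
- B: weight 8, value 20
- A: weight 3, value 19
Best: $43.

$43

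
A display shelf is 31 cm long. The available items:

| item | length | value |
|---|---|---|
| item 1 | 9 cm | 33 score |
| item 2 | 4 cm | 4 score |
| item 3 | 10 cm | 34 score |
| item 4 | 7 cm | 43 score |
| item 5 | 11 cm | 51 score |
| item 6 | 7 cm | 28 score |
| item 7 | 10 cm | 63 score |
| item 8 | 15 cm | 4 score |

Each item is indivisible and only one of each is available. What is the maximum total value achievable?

157 score

Check high-value combinations within 31 cm:
- item 4+item 5+item 7: length 7+11+10=28, value 43+51+63=157
- item 3+item 5+item 7: length 10+11+10=31, value 34+51+63=148
- item 1+item 5+item 7: length 9+11+10=30, value 33+51+63=147
Best: 157 score.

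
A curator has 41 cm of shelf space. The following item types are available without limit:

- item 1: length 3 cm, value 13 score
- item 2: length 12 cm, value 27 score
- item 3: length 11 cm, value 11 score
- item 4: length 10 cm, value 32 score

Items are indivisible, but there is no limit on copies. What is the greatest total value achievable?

169 score

Best value-per-unit is item 1 at 13/3, and filling with it alone uses length 13×3=39. No mix of the others beats 13×13 = 169.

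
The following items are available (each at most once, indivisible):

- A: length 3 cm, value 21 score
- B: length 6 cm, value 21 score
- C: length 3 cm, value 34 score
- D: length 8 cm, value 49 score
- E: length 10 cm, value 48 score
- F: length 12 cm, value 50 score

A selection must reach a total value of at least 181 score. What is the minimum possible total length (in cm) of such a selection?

33

Subsets with value ≥ 181, sorted by total length:
- C+D+E+F: length 33, value 181
- A+C+D+E+F: length 36, value 202
- B+C+D+E+F: length 39, value 202
- A+B+D+E+F: length 39, value 189
Minimum length: 33 cm.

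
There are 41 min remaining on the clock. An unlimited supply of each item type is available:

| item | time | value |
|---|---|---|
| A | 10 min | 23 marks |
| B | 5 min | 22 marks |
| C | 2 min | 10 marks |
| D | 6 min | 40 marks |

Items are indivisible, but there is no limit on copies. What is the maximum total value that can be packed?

262 marks

Best value-per-unit is D at 40/6; filling with it alone gives 6×40 = 240.
Optimal mix: 1×B + 6×D → time 41, value 262.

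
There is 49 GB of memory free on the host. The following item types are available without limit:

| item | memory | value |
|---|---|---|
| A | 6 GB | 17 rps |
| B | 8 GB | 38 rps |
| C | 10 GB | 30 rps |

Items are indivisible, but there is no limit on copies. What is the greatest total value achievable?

Best value-per-unit is B at 38/8, and filling with it alone uses memory 6×8=48. No mix of the others beats 6×38 = 228.

228 rps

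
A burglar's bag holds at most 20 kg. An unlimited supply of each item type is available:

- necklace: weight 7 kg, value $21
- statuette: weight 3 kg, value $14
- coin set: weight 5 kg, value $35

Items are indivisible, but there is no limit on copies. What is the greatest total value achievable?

Best value-per-unit is coin set at 35/5, and filling with it alone uses weight 4×5=20. No mix of the others beats 4×35 = 140.

$140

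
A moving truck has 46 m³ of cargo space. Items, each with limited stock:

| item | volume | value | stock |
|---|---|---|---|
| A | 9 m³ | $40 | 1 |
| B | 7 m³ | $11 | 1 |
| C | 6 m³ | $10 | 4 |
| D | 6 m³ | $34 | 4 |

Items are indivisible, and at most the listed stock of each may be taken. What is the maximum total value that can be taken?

Top feasible selections:
- 1×A + 1×B + 1×C + 4×D: volume 46, value 197
- 1×A + 2×C + 4×D: volume 45, value 196
Best: $197.

$197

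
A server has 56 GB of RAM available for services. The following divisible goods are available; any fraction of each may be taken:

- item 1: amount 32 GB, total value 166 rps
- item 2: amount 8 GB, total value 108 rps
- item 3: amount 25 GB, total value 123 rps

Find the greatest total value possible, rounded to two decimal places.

Take in order of value per unit:
- item 2 (108/8 per unit): all 8 → value 108, running total 108.00
- item 1 (166/32 per unit): all 32 → value 166, running total 274.00
- item 3 (123/25 per unit): 16 of 25 → value 16×123/25 = 78.7200, running total 352.72
Total 352.72.

352.72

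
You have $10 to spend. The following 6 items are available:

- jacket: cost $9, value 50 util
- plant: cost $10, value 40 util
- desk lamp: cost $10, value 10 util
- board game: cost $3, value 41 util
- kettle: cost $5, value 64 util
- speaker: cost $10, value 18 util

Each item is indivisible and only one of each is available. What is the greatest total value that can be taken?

105 util

Check high-value combinations within $10:
- board game+kettle: cost 3+5=8, value 41+64=105
- kettle: cost 5, value 64
- jacket: cost 9, value 50
Best: 105 util.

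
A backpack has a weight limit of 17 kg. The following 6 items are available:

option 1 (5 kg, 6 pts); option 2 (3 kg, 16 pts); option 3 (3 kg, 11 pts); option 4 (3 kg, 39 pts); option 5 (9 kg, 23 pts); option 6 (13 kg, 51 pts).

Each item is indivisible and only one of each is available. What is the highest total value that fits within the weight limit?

90 pts

Check high-value combinations within 17 kg:
- option 4+option 6: weight 3+13=16, value 39+51=90
- option 2+option 4+option 5: weight 3+3+9=15, value 16+39+23=78
- option 3+option 4+option 5: weight 3+3+9=15, value 11+39+23=73
Best: 90 pts.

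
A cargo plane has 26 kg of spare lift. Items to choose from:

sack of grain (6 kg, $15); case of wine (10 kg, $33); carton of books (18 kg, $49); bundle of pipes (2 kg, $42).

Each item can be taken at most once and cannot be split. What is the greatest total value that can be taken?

$106

Check high-value combinations within 26 kg:
- sack of grain+carton of books+bundle of pipes: weight 6+18+2=26, value 15+49+42=106
- carton of books+bundle of pipes: weight 18+2=20, value 49+42=91
- sack of grain+case of wine+bundle of pipes: weight 6+10+2=18, value 15+33+42=90
Best: $106.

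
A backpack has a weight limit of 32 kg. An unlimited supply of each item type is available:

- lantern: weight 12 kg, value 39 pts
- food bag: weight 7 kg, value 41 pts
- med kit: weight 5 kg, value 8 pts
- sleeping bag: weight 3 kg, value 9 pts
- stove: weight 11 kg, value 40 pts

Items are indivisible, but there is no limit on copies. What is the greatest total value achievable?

Best value-per-unit is food bag at 41/7; filling with it alone gives 4×41 = 164.
Optimal mix: 4×food bag + 1×sleeping bag → weight 31, value 173.

173 pts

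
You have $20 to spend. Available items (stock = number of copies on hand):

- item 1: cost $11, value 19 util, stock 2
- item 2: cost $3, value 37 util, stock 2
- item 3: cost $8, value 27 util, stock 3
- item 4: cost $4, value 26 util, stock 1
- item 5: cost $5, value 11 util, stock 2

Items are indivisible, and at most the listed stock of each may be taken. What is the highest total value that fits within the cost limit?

127 util

Best selections within cost 20 and stock limits:
- 2×item 2 + 1×item 3 + 1×item 4: cost 18, value 127
- 2×item 2 + 1×item 4 + 2×item 5: cost 20, value 122
- 2×item 2 + 1×item 3 + 1×item 5: cost 19, value 112
Best: 127 util.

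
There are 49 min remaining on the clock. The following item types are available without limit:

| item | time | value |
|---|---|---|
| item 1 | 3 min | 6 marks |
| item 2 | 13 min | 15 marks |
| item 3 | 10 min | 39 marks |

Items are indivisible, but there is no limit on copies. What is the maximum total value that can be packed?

174 marks

Best value-per-unit is item 3 at 39/10; filling with it alone gives 4×39 = 156.
Optimal mix: 3×item 1 + 4×item 3 → time 49, value 174.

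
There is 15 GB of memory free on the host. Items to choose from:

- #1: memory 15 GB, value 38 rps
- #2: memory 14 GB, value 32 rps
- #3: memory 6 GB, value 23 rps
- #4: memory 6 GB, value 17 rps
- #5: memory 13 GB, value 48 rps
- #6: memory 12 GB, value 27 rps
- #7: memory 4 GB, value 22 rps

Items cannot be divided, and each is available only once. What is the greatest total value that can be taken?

48 rps

This is a 0/1 knapsack; check combinations near the capacity.
- #5: memory 13, value 48
- #3+#7: memory 6+4=10, value 23+22=45
- #3+#4: memory 6+6=12, value 23+17=40
- #4+#7: memory 6+4=10, value 17+22=39
- #1: memory 15, value 38
Best: 48 rps.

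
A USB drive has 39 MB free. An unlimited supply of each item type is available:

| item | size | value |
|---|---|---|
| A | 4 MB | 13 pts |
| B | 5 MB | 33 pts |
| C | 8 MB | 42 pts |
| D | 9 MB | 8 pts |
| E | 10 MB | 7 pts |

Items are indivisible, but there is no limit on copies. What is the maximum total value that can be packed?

Best value-per-unit is B at 33/5; filling with it alone gives 7×33 = 231.
Optimal mix: 1×A + 7×B → size 39, value 244.

244 pts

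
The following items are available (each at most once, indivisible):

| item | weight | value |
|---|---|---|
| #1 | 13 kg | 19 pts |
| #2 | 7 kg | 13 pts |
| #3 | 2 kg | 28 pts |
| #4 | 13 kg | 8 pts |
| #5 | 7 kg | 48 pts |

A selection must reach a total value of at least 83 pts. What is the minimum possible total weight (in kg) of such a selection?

16

Subsets with value ≥ 83, sorted by total weight:
- #2+#3+#5: weight 16, value 89
- #1+#3+#5: weight 22, value 95
- #3+#4+#5: weight 22, value 84
- #1+#2+#3+#5: weight 29, value 108
Minimum weight: 16 kg.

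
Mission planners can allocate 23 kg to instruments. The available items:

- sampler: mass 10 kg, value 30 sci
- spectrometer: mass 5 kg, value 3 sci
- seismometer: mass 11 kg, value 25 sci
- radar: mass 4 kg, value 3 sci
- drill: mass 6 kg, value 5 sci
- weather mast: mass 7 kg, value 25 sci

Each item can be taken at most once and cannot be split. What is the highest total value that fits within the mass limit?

60 sci

Check high-value combinations within 23 kg:
- sampler+drill+weather mast: mass 10+6+7=23, value 30+5+25=60
- sampler+radar+weather mast: mass 10+4+7=21, value 30+3+25=58
- sampler+spectrometer+weather mast: mass 10+5+7=22, value 30+3+25=58
Best: 60 sci.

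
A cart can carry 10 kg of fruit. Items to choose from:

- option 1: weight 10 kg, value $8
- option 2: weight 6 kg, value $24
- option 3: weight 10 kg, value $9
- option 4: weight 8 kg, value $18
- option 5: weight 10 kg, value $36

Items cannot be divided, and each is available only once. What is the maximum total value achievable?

$36

Check high-value combinations within 10 kg:
- option 5: weight 10, value 36
- option 2: weight 6, value 24
- option 4: weight 8, value 18
- option 3: weight 10, value 9
Best: $36.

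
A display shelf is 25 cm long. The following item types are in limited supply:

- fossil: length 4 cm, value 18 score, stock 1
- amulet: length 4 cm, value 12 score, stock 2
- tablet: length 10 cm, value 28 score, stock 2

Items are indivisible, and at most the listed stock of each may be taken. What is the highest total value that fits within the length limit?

74 score

Top feasible selections:
- 1×fossil + 2×tablet: length 24, value 74
- 1×fossil + 2×amulet + 1×tablet: length 22, value 70
Best: 74 score.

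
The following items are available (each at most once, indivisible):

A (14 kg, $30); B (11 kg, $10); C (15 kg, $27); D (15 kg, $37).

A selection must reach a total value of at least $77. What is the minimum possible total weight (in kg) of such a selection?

40

Subsets with value ≥ 77, sorted by total weight:
- A+B+D: weight 40, value 77
- A+C+D: weight 44, value 94
Minimum weight: 40 kg.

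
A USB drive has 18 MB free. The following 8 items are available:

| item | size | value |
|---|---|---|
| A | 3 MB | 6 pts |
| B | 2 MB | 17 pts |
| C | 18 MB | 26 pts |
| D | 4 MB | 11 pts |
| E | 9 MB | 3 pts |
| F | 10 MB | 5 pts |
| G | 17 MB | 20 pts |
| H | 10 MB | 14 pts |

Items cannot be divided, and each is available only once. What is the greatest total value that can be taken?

Check high-value combinations within 18 MB:
- B+D+H: size 2+4+10=16, value 17+11+14=42
- A+B+H: size 3+2+10=15, value 6+17+14=37
- A+B+D+E: size 3+2+4+9=18, value 6+17+11+3=37
Best: 42 pts.

42 pts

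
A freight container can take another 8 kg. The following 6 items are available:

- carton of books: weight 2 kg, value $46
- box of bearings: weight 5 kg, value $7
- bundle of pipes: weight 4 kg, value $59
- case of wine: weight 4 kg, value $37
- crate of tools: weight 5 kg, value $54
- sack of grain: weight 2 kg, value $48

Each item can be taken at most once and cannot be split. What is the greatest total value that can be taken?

$153

Check high-value combinations within 8 kg:
- carton of books+bundle of pipes+sack of grain: weight 2+4+2=8, value 46+59+48=153
- carton of books+case of wine+sack of grain: weight 2+4+2=8, value 46+37+48=131
- bundle of pipes+sack of grain: weight 4+2=6, value 59+48=107
- carton of books+bundle of pipes: weight 2+4=6, value 46+59=105
- crate of tools+sack of grain: weight 5+2=7, value 54+48=102
Best: $153.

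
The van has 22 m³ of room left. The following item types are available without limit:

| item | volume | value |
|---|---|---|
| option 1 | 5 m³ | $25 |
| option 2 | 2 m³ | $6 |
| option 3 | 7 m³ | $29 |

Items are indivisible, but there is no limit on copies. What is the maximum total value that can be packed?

$106

Best value-per-unit is option 1 at 25/5; filling with it alone gives 4×25 = 100.
Optimal mix: 4×option 1 + 1×option 2 → volume 22, value 106.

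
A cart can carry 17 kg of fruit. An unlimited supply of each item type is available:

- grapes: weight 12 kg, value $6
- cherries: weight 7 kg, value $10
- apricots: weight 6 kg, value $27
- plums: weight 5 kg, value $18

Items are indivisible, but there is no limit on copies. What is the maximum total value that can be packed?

$72

Best value-per-unit is apricots at 27/6; filling with it alone gives 2×27 = 54.
Optimal mix: 2×apricots + 1×plums → weight 17, value 72.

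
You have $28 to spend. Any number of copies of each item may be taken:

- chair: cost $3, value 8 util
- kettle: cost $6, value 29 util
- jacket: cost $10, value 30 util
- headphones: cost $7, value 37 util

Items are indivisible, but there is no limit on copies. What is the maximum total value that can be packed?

Best value-per-unit is headphones at 37/7, and filling with it alone uses cost 4×7=28. No mix of the others beats 4×37 = 148.

148 util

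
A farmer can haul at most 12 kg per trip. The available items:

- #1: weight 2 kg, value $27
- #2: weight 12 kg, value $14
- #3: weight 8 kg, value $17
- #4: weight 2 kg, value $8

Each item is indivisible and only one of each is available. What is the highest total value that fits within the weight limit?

Check high-value combinations within 12 kg:
- #1+#3+#4: weight 2+8+2=12, value 27+17+8=52
- #1+#3: weight 2+8=10, value 27+17=44
- #1+#4: weight 2+2=4, value 27+8=35
- #1: weight 2, value 27
- #3+#4: weight 8+2=10, value 17+8=25
Best: $52.

$52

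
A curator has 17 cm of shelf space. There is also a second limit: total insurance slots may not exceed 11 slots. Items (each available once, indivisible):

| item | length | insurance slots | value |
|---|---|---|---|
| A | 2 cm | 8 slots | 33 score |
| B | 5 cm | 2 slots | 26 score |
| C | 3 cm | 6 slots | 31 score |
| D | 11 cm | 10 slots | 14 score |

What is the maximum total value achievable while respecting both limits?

59 score

Feasible sets respecting both limits:
- A+B: length 7, insurance slots 10, value 59
- B+C: length 8, insurance slots 8, value 57
- A: length 2, insurance slots 8, value 33
- C: length 3, insurance slots 6, value 31
Best: 59 score.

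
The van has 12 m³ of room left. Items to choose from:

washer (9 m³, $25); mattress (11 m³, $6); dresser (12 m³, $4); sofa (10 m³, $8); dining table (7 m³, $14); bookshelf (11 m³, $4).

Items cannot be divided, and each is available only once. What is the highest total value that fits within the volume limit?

$25

This is a 0/1 knapsack; check combinations near the capacity.
- washer: volume 9, value 25
- dining table: volume 7, value 14
- sofa: volume 10, value 8
- mattress: volume 11, value 6
- bookshelf: volume 11, value 4
Best: $25.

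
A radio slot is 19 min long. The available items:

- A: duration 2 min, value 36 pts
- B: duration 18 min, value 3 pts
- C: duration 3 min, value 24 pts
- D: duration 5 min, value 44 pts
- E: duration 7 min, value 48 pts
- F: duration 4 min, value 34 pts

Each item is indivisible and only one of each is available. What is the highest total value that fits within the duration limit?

Check high-value combinations within 19 min:
- A+D+E+F: duration 2+5+7+4=18, value 36+44+48+34=162
- A+C+D+E: duration 2+3+5+7=17, value 36+24+44+48=152
- C+D+E+F: duration 3+5+7+4=19, value 24+44+48+34=150
Best: 162 pts.

162 pts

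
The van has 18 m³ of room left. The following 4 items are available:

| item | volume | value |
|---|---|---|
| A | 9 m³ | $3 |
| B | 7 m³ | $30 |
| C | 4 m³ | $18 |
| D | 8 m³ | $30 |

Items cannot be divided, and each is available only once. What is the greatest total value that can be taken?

$60

Check high-value combinations within 18 m³:
- B+D: volume 7+8=15, value 30+30=60
- B+C: volume 7+4=11, value 30+18=48
- C+D: volume 4+8=12, value 18+30=48
Best: $60.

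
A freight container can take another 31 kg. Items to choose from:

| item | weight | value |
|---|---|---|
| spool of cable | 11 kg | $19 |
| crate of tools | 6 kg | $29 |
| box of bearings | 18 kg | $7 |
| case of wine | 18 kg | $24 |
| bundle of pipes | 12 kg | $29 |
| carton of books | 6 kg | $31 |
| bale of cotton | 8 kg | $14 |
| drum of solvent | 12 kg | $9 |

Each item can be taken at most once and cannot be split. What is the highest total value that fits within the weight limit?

$93

Check high-value combinations within 31 kg:
- spool of cable+crate of tools+carton of books+bale of cotton: weight 11+6+6+8=31, value 19+29+31+14=93
- crate of tools+bundle of pipes+carton of books: weight 6+12+6=24, value 29+29+31=89
- crate of tools+case of wine+carton of books: weight 6+18+6=30, value 29+24+31=84
- spool of cable+crate of tools+carton of books: weight 11+6+6=23, value 19+29+31=79
Best: $93.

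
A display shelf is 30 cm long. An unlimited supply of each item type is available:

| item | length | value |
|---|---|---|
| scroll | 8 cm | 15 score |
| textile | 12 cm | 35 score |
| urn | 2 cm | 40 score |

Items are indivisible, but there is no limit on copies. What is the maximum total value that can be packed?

Best value-per-unit is urn at 40/2, and filling with it alone uses length 15×2=30. No mix of the others beats 15×40 = 600.

600 score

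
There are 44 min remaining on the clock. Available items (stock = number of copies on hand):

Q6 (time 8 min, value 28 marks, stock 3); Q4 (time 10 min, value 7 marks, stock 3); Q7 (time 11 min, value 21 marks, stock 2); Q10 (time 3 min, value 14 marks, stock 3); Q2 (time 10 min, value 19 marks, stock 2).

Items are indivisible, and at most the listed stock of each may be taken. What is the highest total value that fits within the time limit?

147 marks

Top feasible selections:
- 3×Q6 + 1×Q7 + 3×Q10: time 44, value 147
- 3×Q6 + 3×Q10 + 1×Q2: time 43, value 145
- 3×Q6 + 1×Q7 + 2×Q10: time 41, value 133
- 3×Q6 + 1×Q4 + 3×Q10: time 43, value 133
Best: 147 marks.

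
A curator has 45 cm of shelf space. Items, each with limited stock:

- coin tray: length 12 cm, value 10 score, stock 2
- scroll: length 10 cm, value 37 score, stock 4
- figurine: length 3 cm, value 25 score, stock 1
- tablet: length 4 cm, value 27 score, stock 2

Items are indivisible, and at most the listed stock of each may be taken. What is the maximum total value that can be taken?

190 score

Top feasible selections:
- 3×scroll + 1×figurine + 2×tablet: length 41, value 190
- 4×scroll + 1×tablet: length 44, value 175
- 4×scroll + 1×figurine: length 43, value 173
Best: 190 score.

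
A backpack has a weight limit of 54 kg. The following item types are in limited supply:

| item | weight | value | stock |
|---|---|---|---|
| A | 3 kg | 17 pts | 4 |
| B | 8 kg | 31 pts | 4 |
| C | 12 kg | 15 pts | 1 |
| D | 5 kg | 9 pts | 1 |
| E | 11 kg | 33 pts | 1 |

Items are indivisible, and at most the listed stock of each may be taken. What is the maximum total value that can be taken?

208 pts

Best selections within weight 54 and stock limits:
- 3×A + 4×B + 1×E: weight 52, value 208
- 4×A + 3×B + 1×D + 1×E: weight 52, value 203
- 4×A + 4×B + 1×D: weight 49, value 201
- 2×A + 4×B + 1×D + 1×E: weight 54, value 200
Best: 208 pts.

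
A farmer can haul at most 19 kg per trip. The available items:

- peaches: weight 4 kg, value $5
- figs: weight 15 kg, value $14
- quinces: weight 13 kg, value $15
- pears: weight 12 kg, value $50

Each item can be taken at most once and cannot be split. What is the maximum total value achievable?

$55

Check high-value combinations within 19 kg:
- peaches+pears: weight 4+12=16, value 5+50=55
- pears: weight 12, value 50
- peaches+quinces: weight 4+13=17, value 5+15=20
Best: $55.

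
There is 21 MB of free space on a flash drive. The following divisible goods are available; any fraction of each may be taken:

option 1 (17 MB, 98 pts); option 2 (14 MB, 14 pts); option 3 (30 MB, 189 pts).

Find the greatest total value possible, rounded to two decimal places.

132.30

Take in order of value per unit:
- option 3 (189/30 per unit): 21 of 30 → value 21×189/30 = 132.3000, running total 132.30
Total 132.30.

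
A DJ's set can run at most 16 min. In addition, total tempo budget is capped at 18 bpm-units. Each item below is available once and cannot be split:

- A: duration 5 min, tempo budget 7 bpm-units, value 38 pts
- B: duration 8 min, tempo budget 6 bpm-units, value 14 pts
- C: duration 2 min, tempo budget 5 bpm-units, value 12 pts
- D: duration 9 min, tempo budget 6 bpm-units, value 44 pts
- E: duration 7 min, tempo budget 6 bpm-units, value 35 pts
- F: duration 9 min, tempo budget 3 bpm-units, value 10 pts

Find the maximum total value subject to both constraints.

Feasible sets respecting both limits:
- A+C+D: duration 16, tempo budget 18, value 94
- A+C+E: duration 14, tempo budget 18, value 85
- A+D: duration 14, tempo budget 13, value 82
- D+E: duration 16, tempo budget 12, value 79
Best: 94 pts.

94 pts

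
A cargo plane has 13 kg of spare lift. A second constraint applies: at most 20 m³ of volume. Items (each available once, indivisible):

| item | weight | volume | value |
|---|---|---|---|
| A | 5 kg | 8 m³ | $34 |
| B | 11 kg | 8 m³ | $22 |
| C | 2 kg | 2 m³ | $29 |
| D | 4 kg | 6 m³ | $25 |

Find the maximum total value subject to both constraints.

Feasible sets respecting both limits:
- A+C+D: weight 11, volume 16, value 88
- A+C: weight 7, volume 10, value 63
- A+D: weight 9, volume 14, value 59
- C+D: weight 6, volume 8, value 54
Best: $88.

$88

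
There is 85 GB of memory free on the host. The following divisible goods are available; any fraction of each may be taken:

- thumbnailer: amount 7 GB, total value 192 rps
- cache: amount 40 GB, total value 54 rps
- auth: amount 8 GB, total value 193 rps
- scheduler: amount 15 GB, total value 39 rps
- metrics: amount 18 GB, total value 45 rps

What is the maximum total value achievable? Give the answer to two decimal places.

518.95

Take in order of value per unit:
- thumbnailer (192/7 per unit): all 7 → value 192, running total 192.00
- auth (193/8 per unit): all 8 → value 193, running total 385.00
- scheduler (39/15 per unit): all 15 → value 39, running total 424.00
- metrics (45/18 per unit): all 18 → value 45, running total 469.00
- cache (54/40 per unit): 37 of 40 → value 37×54/40 = 49.9500, running total 518.95
Total 518.95.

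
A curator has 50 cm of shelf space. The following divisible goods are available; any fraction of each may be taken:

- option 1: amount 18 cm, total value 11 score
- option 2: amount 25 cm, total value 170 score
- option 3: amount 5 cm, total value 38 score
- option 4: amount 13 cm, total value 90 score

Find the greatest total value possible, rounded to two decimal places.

Take in order of value per unit:
- option 3 (38/5 per unit): all 5 → value 38, running total 38.00
- option 4 (90/13 per unit): all 13 → value 90, running total 128.00
- option 2 (170/25 per unit): all 25 → value 170, running total 298.00
- option 1 (11/18 per unit): 7 of 18 → value 7×11/18 = 4.2778, running total 302.28
Total 302.28.

302.28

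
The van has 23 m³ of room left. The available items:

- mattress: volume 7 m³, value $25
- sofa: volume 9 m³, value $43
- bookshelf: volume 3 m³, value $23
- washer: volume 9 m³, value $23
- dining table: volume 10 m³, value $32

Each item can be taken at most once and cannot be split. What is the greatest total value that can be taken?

This is a 0/1 knapsack; check combinations near the capacity.
- sofa+bookshelf+dining table: volume 9+3+10=22, value 43+23+32=98
- mattress+sofa+bookshelf: volume 7+9+3=19, value 25+43+23=91
- sofa+bookshelf+washer: volume 9+3+9=21, value 43+23+23=89
- mattress+bookshelf+dining table: volume 7+3+10=20, value 25+23+32=80
Best: $98.

$98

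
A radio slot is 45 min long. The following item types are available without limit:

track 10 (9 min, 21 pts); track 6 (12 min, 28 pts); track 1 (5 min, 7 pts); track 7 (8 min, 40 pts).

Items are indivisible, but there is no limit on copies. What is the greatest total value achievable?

Best value-per-unit is track 7 at 40/8; filling with it alone gives 5×40 = 200.
Optimal mix: 1×track 1 + 5×track 7 → duration 45, value 207.

207 pts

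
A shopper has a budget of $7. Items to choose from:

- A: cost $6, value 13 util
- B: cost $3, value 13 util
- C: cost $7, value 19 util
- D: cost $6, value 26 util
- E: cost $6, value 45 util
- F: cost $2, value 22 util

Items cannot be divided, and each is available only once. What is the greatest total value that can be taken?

Check high-value combinations within $7:
- E: cost 6, value 45
- B+F: cost 3+2=5, value 13+22=35
- D: cost 6, value 26
- F: cost 2, value 22
- C: cost 7, value 19
Best: 45 util.

45 util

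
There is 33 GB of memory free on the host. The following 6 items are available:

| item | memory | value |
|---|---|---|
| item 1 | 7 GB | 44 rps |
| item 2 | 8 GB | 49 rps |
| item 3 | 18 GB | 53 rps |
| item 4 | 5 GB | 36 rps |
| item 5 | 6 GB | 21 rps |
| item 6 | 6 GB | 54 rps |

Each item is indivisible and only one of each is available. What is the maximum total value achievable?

204 rps

Check high-value combinations within 33 GB:
- item 1+item 2+item 4+item 5+item 6: memory 7+8+5+6+6=32, value 44+49+36+21+54=204
- item 1+item 2+item 4+item 6: memory 7+8+5+6=26, value 44+49+36+54=183
- item 1+item 2+item 5+item 6: memory 7+8+6+6=27, value 44+49+21+54=168
Best: 204 rps.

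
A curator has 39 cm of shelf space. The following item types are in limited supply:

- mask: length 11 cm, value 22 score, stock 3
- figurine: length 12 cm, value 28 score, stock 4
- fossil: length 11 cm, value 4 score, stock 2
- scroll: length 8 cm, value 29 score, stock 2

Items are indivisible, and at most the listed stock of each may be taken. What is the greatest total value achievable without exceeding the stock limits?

108 score

Top feasible selections:
- 1×mask + 1×figurine + 2×scroll: length 39, value 108
- 2×mask + 2×scroll: length 38, value 102
- 1×figurine + 1×fossil + 2×scroll: length 39, value 90
- 1×figurine + 2×scroll: length 28, value 86
Best: 108 score.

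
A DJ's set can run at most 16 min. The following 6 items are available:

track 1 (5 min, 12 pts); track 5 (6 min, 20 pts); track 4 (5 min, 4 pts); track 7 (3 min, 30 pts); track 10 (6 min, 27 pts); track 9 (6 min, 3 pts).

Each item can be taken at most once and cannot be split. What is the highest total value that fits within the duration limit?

This is a 0/1 knapsack; check combinations near the capacity.
- track 5+track 7+track 10: duration 6+3+6=15, value 20+30+27=77
- track 1+track 7+track 10: duration 5+3+6=14, value 12+30+27=69
- track 1+track 5+track 7: duration 5+6+3=14, value 12+20+30=62
- track 4+track 7+track 10: duration 5+3+6=14, value 4+30+27=61
Best: 77 pts.

77 pts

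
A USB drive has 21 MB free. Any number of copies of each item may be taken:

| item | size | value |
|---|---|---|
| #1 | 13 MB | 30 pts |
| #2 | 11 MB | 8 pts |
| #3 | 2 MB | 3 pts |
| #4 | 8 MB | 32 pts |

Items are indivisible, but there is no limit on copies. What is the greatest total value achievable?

Best value-per-unit is #4 at 32/8; filling with it alone gives 2×32 = 64.
Optimal mix: 2×#3 + 2×#4 → size 20, value 70.

70 pts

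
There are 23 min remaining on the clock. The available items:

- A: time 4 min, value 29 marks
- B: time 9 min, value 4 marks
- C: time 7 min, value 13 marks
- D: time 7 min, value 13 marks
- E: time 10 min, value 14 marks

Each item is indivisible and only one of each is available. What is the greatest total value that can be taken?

Check high-value combinations within 23 min:
- A+C+E: time 4+7+10=21, value 29+13+14=56
- A+D+E: time 4+7+10=21, value 29+13+14=56
- A+C+D: time 4+7+7=18, value 29+13+13=55
Best: 56 marks.

56 marks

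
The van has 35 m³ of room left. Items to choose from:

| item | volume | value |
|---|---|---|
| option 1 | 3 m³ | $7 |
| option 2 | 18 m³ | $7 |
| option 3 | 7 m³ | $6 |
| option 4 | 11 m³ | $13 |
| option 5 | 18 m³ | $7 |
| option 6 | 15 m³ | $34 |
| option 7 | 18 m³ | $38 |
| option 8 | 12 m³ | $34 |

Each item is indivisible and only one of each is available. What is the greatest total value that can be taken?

$79

Check high-value combinations within 35 m³:
- option 1+option 7+option 8: volume 3+18+12=33, value 7+38+34=79
- option 1+option 6+option 8: volume 3+15+12=30, value 7+34+34=75
- option 3+option 6+option 8: volume 7+15+12=34, value 6+34+34=74
- option 7+option 8: volume 18+12=30, value 38+34=72
- option 6+option 7: volume 15+18=33, value 34+38=72
Best: $79.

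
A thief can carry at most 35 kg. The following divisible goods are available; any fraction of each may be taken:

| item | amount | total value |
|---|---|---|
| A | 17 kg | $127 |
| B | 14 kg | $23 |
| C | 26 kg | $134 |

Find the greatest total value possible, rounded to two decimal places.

219.77

Take in order of value per unit:
- A (127/17 per unit): all 17 → value 127, running total 127.00
- C (134/26 per unit): 18 of 26 → value 18×134/26 = 92.7692, running total 219.77
Total 219.77.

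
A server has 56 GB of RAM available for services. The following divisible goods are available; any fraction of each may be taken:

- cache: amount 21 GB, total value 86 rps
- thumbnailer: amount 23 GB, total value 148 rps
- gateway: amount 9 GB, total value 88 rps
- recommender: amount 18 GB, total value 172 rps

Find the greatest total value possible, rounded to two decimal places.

432.57

Take in order of value per unit:
- gateway (88/9 per unit): all 9 → value 88, running total 88.00
- recommender (172/18 per unit): all 18 → value 172, running total 260.00
- thumbnailer (148/23 per unit): all 23 → value 148, running total 408.00
- cache (86/21 per unit): 6 of 21 → value 6×86/21 = 24.5714, running total 432.57
Total 432.57.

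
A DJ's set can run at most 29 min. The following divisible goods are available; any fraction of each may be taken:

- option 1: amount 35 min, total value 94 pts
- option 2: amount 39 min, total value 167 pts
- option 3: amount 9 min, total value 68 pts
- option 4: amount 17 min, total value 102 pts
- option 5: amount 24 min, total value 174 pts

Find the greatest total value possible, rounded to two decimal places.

Take in order of value per unit:
- option 3 (68/9 per unit): all 9 → value 68, running total 68.00
- option 5 (174/24 per unit): 20 of 24 → value 20×174/24 = 145.0000, running total 213.00
Total 213.00.

213.00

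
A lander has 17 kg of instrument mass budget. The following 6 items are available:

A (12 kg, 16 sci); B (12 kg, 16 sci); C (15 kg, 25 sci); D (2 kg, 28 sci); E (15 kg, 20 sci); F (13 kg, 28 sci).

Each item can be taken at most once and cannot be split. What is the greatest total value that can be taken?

Check high-value combinations within 17 kg:
- D+F: mass 2+13=15, value 28+28=56
- C+D: mass 15+2=17, value 25+28=53
- D+E: mass 2+15=17, value 28+20=48
- A+D: mass 12+2=14, value 16+28=44
Best: 56 sci.

56 sci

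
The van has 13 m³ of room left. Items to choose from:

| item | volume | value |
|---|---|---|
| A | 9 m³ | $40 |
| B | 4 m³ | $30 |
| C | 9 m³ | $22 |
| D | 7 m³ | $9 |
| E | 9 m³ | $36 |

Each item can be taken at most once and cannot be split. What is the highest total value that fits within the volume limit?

$70

Check high-value combinations within 13 m³:
- A+B: volume 9+4=13, value 40+30=70
- B+E: volume 4+9=13, value 30+36=66
- B+C: volume 4+9=13, value 30+22=52
- A: volume 9, value 40
Best: $70.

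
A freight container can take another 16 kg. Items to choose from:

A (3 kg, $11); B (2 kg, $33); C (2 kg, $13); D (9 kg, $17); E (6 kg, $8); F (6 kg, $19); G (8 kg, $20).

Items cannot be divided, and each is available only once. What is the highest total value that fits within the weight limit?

$77

Check high-value combinations within 16 kg:
- A+B+C+G: weight 3+2+2+8=15, value 11+33+13+20=77
- A+B+C+F: weight 3+2+2+6=13, value 11+33+13+19=76
- A+B+C+D: weight 3+2+2+9=16, value 11+33+13+17=74
Best: $77.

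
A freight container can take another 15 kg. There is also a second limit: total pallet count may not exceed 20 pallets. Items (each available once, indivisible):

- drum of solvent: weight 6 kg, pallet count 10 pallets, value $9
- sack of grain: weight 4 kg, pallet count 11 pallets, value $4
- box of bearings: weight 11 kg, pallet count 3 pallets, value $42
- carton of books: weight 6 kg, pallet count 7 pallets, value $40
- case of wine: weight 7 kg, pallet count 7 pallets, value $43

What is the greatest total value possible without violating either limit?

Feasible sets respecting both limits:
- carton of books+case of wine: weight 13, pallet count 14, value 83
- drum of solvent+case of wine: weight 13, pallet count 17, value 52
- drum of solvent+carton of books: weight 12, pallet count 17, value 49
- sack of grain+case of wine: weight 11, pallet count 18, value 47
Best: $83.

$83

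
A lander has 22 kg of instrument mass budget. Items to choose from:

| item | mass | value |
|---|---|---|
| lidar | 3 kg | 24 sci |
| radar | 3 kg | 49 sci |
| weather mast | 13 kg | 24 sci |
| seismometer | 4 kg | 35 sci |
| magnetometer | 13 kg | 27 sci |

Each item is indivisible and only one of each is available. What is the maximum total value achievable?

111 sci

This is a 0/1 knapsack; check combinations near the capacity.
- radar+seismometer+magnetometer: mass 3+4+13=20, value 49+35+27=111
- lidar+radar+seismometer: mass 3+3+4=10, value 24+49+35=108
- radar+weather mast+seismometer: mass 3+13+4=20, value 49+24+35=108
- lidar+radar+magnetometer: mass 3+3+13=19, value 24+49+27=100
Best: 111 sci.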